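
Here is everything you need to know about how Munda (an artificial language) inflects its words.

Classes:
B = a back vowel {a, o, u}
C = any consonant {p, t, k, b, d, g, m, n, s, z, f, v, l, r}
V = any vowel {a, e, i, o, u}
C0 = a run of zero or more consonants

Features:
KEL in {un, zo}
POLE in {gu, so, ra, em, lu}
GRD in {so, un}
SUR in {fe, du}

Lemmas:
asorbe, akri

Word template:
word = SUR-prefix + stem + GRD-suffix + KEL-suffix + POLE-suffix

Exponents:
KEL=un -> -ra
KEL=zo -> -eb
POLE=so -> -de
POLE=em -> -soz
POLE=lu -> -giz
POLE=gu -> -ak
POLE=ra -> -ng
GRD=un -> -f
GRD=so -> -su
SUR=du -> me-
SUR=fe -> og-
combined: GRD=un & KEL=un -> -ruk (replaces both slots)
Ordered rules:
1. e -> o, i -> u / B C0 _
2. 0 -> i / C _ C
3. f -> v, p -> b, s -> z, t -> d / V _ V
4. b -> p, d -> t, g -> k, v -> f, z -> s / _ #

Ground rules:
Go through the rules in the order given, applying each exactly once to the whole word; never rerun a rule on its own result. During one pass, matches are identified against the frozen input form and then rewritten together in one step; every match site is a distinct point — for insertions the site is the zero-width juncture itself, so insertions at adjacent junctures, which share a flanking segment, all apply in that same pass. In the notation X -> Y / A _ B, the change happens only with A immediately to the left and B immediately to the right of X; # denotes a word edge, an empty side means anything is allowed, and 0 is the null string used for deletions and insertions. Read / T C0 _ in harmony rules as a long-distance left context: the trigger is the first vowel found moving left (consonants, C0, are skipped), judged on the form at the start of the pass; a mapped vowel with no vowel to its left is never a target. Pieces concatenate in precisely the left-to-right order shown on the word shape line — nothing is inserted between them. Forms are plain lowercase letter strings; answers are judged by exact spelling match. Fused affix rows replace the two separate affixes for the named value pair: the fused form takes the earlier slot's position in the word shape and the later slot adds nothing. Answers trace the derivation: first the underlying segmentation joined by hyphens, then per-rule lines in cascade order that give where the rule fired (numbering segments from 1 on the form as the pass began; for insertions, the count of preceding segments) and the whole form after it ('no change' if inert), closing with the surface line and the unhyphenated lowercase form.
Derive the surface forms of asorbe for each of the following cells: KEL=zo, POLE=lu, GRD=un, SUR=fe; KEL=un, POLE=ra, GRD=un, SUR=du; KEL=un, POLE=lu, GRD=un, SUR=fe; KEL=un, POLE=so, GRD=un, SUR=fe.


cell KEL=zo, POLE=lu, GRD=un, SUR=fe:
underlying: og-asorbe-f-eb-giz
1. e -> o, i -> u / B C0 _: fires at position(s) 8: ogasorbofebgiz
2. 0 -> i / C _ C: inserts after position(s) 6, 11: ogasoribofebigiz
3. f -> v, p -> b, s -> z, t -> d / V _ V: fires at position(s) 4, 10: ogazoribovebigiz
4. b -> p, d -> t, g -> k, v -> f, z -> s / _ #: fires at position(s) 16: ogazoribovebigis
surface: ogazoribovebigis

cell KEL=un, POLE=ra, GRD=un, SUR=du:
underlying: me-asorbe-ruk-ng
1. e -> o, i -> u / B C0 _: fires at position(s) 8: measorborukng
2. 0 -> i / C _ C: inserts after position(s) 6, 11, 12: measoriborukinig
3. f -> v, p -> b, s -> z, t -> d / V _ V: fires at position(s) 4: meazoriborukinig
4. b -> p, d -> t, g -> k, v -> f, z -> s / _ #: fires at position(s) 16: meazoriborukinik
surface: meazoriborukinik

cell KEL=un, POLE=lu, GRD=un, SUR=fe:
underlying: og-asorbe-ruk-giz
1. e -> o, i -> u / B C0 _: fires at position(s) 8, 13: ogasorborukguz
2. 0 -> i / C _ C: inserts after position(s) 6, 11: ogasoriborukiguz
3. f -> v, p -> b, s -> z, t -> d / V _ V: fires at position(s) 4: ogazoriborukiguz
4. b -> p, d -> t, g -> k, v -> f, z -> s / _ #: fires at position(s) 16: ogazoriborukigus
surface: ogazoriborukigus

cell KEL=un, POLE=so, GRD=un, SUR=fe:
underlying: og-asorbe-ruk-de
1. e -> o, i -> u / B C0 _: fires at position(s) 8, 13: ogasorborukdo
2. 0 -> i / C _ C: inserts after position(s) 6, 11: ogasoriborukido
3. f -> v, p -> b, s -> z, t -> d / V _ V: fires at position(s) 4: ogazoriborukido
4. b -> p, d -> t, g -> k, v -> f, z -> s / _ #: no change
surface: ogazoriborukido


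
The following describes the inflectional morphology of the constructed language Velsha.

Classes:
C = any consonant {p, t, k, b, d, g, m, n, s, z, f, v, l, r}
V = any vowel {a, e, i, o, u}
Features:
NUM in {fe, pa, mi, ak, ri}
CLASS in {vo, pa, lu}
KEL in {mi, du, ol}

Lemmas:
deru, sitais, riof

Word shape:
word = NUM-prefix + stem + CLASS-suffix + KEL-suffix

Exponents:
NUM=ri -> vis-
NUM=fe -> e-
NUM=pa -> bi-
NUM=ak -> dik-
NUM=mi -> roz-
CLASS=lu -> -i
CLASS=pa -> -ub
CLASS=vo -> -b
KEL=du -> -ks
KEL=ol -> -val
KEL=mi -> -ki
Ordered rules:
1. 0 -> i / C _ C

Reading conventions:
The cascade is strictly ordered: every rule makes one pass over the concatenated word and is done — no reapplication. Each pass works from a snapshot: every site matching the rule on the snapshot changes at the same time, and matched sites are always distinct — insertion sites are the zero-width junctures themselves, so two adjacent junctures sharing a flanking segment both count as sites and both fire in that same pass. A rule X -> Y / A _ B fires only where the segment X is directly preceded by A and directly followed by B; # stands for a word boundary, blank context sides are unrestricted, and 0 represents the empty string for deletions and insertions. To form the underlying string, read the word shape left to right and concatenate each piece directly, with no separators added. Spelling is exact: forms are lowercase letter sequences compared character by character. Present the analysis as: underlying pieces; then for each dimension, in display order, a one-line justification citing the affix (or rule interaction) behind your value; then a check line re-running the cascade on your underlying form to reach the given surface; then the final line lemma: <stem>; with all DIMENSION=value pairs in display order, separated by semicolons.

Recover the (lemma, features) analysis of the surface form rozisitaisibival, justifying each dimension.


underlying: roz-sitais-b-val
NUM=mi - signalled by the affix roz-
CLASS=vo - signalled by the affix -b
KEL=ol - signalled by the affix -val
check: rozsitaisbval -> rozisitaisibival
lemma: sitais; NUM=mi; CLASS=vo; KEL=ol


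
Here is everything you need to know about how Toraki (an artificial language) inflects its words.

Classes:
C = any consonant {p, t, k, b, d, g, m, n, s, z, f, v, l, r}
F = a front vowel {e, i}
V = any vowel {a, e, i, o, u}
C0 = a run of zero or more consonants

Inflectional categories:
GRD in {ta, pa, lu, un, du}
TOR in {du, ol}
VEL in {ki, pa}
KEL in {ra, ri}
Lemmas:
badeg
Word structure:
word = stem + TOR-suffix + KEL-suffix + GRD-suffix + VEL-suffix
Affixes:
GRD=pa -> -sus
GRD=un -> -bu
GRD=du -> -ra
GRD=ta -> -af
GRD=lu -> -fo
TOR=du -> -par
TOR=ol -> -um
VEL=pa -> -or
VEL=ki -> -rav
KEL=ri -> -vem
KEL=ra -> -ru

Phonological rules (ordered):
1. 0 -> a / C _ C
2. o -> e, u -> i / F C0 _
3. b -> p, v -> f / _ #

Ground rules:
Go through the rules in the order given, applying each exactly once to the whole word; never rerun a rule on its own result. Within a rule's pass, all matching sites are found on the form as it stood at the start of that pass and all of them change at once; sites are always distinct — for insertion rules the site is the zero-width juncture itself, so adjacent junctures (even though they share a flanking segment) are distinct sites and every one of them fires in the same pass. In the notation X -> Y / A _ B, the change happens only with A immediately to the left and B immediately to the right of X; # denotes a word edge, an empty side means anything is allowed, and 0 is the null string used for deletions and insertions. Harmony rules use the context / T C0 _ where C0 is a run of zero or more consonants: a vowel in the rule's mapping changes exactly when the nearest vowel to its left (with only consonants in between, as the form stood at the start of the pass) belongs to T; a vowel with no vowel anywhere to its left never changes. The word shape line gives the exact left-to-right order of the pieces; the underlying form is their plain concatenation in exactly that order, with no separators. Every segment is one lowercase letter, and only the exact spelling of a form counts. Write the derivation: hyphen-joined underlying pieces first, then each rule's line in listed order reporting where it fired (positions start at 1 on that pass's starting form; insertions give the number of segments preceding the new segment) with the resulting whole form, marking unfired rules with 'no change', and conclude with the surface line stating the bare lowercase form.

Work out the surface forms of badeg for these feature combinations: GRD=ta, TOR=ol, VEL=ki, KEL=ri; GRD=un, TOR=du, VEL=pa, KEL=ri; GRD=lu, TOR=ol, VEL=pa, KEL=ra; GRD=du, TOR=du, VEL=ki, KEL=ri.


cell GRD=ta, TOR=ol, VEL=ki, KEL=ri:
underlying: badeg-um-vem-af-rav
1. 0 -> a / C _ C: inserts after position(s) 7, 12: badegumavemafarav
2. o -> e, u -> i / F C0 _: fires at position(s) 6: badegimavemafarav
3. b -> p, v -> f / _ #: fires at position(s) 17: badegimavemafaraf
surface: badegimavemafaraf

cell GRD=un, TOR=du, VEL=pa, KEL=ri:
underlying: badeg-par-vem-bu-or
1. 0 -> a / C _ C: inserts after position(s) 5, 8, 11: badegaparavemabuor
2. o -> e, u -> i / F C0 _: no change
3. b -> p, v -> f / _ #: no change
surface: badegaparavemabuor

cell GRD=lu, TOR=ol, VEL=pa, KEL=ra:
underlying: badeg-um-ru-fo-or
1. 0 -> a / C _ C: inserts after position(s) 7: badegumarufoor
2. o -> e, u -> i / F C0 _: fires at position(s) 6: badegimarufoor
3. b -> p, v -> f / _ #: no change
surface: badegimarufoor

cell GRD=du, TOR=du, VEL=ki, KEL=ri:
underlying: badeg-par-vem-ra-rav
1. 0 -> a / C _ C: inserts after position(s) 5, 8, 11: badegaparavemararav
2. o -> e, u -> i / F C0 _: no change
3. b -> p, v -> f / _ #: fires at position(s) 19: badegaparavemararaf
surface: badegaparavemararaf


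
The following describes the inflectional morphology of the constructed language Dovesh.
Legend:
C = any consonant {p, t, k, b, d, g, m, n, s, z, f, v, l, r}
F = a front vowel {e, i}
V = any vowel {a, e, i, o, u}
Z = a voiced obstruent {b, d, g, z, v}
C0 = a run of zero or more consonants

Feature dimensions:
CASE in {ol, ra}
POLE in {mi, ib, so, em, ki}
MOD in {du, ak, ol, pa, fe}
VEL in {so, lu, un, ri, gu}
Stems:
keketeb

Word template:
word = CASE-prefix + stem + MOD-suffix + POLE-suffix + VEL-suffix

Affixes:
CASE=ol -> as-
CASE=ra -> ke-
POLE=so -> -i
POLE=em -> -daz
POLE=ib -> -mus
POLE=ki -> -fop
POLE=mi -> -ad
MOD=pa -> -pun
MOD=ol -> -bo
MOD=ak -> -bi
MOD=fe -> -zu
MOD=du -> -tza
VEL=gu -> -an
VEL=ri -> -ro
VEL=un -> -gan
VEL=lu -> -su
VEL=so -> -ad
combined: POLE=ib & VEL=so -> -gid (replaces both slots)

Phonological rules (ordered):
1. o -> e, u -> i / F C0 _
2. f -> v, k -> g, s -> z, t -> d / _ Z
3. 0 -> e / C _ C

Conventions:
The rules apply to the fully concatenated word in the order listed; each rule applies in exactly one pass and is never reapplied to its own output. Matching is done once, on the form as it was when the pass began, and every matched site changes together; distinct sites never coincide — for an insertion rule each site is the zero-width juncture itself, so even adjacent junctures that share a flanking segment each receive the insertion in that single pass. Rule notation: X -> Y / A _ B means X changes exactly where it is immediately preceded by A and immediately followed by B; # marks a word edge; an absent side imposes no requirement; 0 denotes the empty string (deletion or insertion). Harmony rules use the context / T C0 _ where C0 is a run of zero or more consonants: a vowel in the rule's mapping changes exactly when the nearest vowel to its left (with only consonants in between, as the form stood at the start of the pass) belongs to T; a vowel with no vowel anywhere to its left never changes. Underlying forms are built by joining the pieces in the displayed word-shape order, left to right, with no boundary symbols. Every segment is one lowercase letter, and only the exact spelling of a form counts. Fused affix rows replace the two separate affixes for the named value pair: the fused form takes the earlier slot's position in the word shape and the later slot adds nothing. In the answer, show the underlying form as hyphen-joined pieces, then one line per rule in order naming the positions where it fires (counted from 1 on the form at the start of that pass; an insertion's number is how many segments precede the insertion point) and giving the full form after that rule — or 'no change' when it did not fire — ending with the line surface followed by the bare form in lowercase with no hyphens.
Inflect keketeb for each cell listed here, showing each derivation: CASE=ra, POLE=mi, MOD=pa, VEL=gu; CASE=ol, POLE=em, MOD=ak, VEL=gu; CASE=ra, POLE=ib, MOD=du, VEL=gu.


cell CASE=ra, POLE=mi, MOD=pa, VEL=gu:
underlying: ke-keketeb-pun-ad-an
1. o -> e, u -> i / F C0 _: fires at position(s) 11: kekeketebpinadan
2. f -> v, k -> g, s -> z, t -> d / _ Z: no change
3. 0 -> e / C _ C: inserts after position(s) 9: kekeketebepinadan
surface: kekeketebepinadan

cell CASE=ol, POLE=em, MOD=ak, VEL=gu:
underlying: as-keketeb-bi-daz-an
1. o -> e, u -> i / F C0 _: no change
2. f -> v, k -> g, s -> z, t -> d / _ Z: no change
3. 0 -> e / C _ C: inserts after position(s) 2, 9: asekeketebebidazan
surface: asekeketebebidazan

cell CASE=ra, POLE=ib, MOD=du, VEL=gu:
underlying: ke-keketeb-tza-mus-an
1. o -> e, u -> i / F C0 _: no change
2. f -> v, k -> g, s -> z, t -> d / _ Z: fires at position(s) 10: kekeketebdzamusan
3. 0 -> e / C _ C: inserts after position(s) 9, 10: kekeketebedezamusan
surface: kekeketebedezamusan


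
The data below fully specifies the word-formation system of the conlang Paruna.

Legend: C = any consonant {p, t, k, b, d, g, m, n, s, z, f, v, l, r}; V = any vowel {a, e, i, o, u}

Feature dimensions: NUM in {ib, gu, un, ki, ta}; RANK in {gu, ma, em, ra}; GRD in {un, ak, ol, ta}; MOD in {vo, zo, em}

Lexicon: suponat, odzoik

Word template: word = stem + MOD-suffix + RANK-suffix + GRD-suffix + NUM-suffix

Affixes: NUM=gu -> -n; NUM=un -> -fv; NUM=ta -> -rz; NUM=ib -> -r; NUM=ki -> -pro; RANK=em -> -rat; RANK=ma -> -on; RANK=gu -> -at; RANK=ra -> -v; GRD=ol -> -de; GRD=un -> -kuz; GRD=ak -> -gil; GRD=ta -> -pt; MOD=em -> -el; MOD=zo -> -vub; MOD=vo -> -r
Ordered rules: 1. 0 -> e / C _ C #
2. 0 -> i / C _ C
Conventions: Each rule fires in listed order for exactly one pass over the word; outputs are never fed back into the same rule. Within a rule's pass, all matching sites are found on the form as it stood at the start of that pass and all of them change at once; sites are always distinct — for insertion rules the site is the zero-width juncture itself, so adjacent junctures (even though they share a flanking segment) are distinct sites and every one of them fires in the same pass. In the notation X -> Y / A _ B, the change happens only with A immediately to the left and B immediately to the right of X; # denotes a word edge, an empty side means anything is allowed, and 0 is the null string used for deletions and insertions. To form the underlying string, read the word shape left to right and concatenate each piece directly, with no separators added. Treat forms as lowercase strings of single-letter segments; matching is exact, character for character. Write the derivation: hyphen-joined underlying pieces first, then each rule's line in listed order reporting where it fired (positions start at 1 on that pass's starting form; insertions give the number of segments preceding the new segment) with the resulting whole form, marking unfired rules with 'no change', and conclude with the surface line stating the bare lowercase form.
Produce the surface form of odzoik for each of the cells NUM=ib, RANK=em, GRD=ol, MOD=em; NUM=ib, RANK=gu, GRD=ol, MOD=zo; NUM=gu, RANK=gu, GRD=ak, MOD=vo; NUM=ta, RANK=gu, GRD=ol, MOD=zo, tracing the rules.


cell NUM=ib, RANK=em, GRD=ol, MOD=em:
underlying: odzoik-el-rat-de-r
1. 0 -> e / C _ C #: no change
2. 0 -> i / C _ C: inserts after position(s) 2, 8, 11: odizoikeliratider
surface: odizoikeliratider

cell NUM=ib, RANK=gu, GRD=ol, MOD=zo:
underlying: odzoik-vub-at-de-r
1. 0 -> e / C _ C #: no change
2. 0 -> i / C _ C: inserts after position(s) 2, 6, 11: odizoikivubatider
surface: odizoikivubatider

cell NUM=gu, RANK=gu, GRD=ak, MOD=vo:
underlying: odzoik-r-at-gil-n
1. 0 -> e / C _ C #: inserts after position(s) 12: odzoikratgilen
2. 0 -> i / C _ C: inserts after position(s) 2, 6, 9: odizoikiratigilen
surface: odizoikiratigilen

cell NUM=ta, RANK=gu, GRD=ol, MOD=zo:
underlying: odzoik-vub-at-de-rz
1. 0 -> e / C _ C #: inserts after position(s) 14: odzoikvubatderez
2. 0 -> i / C _ C: inserts after position(s) 2, 6, 11: odizoikivubatiderez
surface: odizoikivubatiderez


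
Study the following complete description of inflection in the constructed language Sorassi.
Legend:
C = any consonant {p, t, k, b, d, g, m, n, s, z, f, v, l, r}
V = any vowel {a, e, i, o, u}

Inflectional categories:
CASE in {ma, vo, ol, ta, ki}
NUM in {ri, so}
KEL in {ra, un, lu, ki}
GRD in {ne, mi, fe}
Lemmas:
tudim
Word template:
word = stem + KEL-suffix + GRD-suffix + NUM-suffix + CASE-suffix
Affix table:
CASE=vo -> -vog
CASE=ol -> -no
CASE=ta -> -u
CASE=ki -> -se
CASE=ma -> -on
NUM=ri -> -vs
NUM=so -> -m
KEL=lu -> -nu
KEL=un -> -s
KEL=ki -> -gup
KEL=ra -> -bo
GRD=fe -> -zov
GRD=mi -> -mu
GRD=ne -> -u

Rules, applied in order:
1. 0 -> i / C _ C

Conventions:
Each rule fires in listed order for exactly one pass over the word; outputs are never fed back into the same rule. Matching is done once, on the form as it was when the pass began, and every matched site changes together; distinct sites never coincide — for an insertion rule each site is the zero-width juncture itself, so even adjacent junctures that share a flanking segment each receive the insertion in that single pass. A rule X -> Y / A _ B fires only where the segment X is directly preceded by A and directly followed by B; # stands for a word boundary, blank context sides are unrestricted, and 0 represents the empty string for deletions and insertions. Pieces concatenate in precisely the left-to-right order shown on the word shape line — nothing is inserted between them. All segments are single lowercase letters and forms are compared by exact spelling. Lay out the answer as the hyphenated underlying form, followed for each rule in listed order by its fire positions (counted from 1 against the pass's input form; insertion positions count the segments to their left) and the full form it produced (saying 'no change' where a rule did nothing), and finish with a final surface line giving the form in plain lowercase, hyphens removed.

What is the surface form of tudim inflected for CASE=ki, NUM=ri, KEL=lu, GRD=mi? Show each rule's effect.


underlying: tudim-nu-mu-vs-se
1. 0 -> i / C _ C: inserts after position(s) 5, 10, 11: tudiminumuvisise
surface: tudiminumuvisise


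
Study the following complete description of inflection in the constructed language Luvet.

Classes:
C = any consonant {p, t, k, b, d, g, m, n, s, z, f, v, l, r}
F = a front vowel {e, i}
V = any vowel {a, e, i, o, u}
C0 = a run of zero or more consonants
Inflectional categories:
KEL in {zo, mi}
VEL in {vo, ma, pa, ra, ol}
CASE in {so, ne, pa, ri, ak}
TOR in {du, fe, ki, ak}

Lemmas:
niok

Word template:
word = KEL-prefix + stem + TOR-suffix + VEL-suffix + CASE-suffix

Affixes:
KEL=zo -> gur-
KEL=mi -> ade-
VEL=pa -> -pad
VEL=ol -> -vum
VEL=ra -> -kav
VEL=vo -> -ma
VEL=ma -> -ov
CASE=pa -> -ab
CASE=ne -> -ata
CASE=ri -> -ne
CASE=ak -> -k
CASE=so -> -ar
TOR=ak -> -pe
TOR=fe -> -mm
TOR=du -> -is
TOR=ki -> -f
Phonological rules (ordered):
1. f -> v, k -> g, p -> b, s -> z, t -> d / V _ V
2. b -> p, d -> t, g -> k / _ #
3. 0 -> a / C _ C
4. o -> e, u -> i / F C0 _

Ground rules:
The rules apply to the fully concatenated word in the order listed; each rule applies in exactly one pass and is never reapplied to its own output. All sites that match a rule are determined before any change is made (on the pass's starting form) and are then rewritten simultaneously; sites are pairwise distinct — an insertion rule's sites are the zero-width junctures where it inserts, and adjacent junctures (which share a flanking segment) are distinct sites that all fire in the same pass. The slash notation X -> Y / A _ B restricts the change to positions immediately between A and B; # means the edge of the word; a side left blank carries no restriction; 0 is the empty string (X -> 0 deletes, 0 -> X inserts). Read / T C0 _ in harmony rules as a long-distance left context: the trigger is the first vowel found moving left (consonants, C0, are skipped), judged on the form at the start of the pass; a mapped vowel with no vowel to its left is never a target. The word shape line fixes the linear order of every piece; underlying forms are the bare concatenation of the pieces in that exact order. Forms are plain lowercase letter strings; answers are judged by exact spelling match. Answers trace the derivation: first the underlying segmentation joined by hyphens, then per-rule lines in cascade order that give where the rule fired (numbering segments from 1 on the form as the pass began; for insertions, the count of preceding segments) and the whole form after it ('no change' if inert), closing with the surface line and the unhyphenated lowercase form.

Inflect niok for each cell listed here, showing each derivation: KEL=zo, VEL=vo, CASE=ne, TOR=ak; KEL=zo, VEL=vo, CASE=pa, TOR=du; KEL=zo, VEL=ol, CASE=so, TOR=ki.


cell KEL=zo, VEL=vo, CASE=ne, TOR=ak:
underlying: gur-niok-pe-ma-ata
1. f -> v, k -> g, p -> b, s -> z, t -> d / V _ V: fires at position(s) 13: gurniokpemaada
2. b -> p, d -> t, g -> k / _ #: no change
3. 0 -> a / C _ C: inserts after position(s) 3, 7: guraniokapemaada
4. o -> e, u -> i / F C0 _: fires at position(s) 7: guraniekapemaada
surface: guraniekapemaada

cell KEL=zo, VEL=vo, CASE=pa, TOR=du:
underlying: gur-niok-is-ma-ab
1. f -> v, k -> g, p -> b, s -> z, t -> d / V _ V: fires at position(s) 7: gurniogismaab
2. b -> p, d -> t, g -> k / _ #: fires at position(s) 13: gurniogismaap
3. 0 -> a / C _ C: inserts after position(s) 3, 9: guraniogisamaap
4. o -> e, u -> i / F C0 _: fires at position(s) 7: guraniegisamaap
surface: guraniegisamaap

cell KEL=zo, VEL=ol, CASE=so, TOR=ki:
underlying: gur-niok-f-vum-ar
1. f -> v, k -> g, p -> b, s -> z, t -> d / V _ V: no change
2. b -> p, d -> t, g -> k / _ #: no change
3. 0 -> a / C _ C: inserts after position(s) 3, 7, 8: guraniokafavumar
4. o -> e, u -> i / F C0 _: fires at position(s) 7: guraniekafavumar
surface: guraniekafavumar


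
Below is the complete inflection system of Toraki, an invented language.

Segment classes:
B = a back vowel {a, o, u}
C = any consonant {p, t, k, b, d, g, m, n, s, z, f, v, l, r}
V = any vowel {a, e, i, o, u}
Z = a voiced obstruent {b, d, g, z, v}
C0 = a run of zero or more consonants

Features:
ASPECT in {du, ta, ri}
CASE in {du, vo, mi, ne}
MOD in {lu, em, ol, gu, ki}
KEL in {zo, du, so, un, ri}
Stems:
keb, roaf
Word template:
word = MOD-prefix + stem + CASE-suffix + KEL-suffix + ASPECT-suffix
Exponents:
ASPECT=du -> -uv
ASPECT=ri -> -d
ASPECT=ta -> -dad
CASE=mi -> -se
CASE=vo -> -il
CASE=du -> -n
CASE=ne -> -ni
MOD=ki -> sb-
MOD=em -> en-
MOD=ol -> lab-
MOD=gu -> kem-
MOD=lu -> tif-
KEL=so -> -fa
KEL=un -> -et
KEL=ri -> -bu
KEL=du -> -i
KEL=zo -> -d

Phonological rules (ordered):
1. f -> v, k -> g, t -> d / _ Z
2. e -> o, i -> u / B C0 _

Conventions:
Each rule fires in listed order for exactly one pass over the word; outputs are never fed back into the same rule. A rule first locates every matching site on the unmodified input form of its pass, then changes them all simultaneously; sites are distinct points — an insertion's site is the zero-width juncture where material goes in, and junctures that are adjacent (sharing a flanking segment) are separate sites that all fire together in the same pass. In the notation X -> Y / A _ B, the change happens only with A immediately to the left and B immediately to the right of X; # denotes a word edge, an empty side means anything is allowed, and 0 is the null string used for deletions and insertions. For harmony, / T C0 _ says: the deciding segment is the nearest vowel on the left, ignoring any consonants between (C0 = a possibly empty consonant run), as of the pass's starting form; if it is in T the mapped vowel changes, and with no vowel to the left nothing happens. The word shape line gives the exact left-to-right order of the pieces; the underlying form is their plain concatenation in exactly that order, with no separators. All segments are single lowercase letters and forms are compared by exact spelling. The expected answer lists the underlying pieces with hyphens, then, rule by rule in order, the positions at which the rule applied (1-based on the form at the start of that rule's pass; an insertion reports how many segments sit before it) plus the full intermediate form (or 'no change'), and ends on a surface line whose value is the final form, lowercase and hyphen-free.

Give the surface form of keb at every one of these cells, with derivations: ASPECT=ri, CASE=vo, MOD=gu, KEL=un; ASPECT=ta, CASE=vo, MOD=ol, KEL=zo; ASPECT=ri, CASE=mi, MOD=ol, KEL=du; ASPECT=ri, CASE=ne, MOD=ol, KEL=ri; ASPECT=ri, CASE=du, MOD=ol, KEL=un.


cell ASPECT=ri, CASE=vo, MOD=gu, KEL=un:
underlying: kem-keb-il-et-d
1. f -> v, k -> g, t -> d / _ Z: fires at position(s) 10: kemkebiledd
2. e -> o, i -> u / B C0 _: no change
surface: kemkebiledd

cell ASPECT=ta, CASE=vo, MOD=ol, KEL=zo:
underlying: lab-keb-il-d-dad
1. f -> v, k -> g, t -> d / _ Z: no change
2. e -> o, i -> u / B C0 _: fires at position(s) 5: labkobilddad
surface: labkobilddad

cell ASPECT=ri, CASE=mi, MOD=ol, KEL=du:
underlying: lab-keb-se-i-d
1. f -> v, k -> g, t -> d / _ Z: no change
2. e -> o, i -> u / B C0 _: fires at position(s) 5: labkobseid
surface: labkobseid

cell ASPECT=ri, CASE=ne, MOD=ol, KEL=ri:
underlying: lab-keb-ni-bu-d
1. f -> v, k -> g, t -> d / _ Z: no change
2. e -> o, i -> u / B C0 _: fires at position(s) 5: labkobnibud
surface: labkobnibud

cell ASPECT=ri, CASE=du, MOD=ol, KEL=un:
underlying: lab-keb-n-et-d
1. f -> v, k -> g, t -> d / _ Z: fires at position(s) 9: labkebnedd
2. e -> o, i -> u / B C0 _: fires at position(s) 5: labkobnedd
surface: labkobnedd


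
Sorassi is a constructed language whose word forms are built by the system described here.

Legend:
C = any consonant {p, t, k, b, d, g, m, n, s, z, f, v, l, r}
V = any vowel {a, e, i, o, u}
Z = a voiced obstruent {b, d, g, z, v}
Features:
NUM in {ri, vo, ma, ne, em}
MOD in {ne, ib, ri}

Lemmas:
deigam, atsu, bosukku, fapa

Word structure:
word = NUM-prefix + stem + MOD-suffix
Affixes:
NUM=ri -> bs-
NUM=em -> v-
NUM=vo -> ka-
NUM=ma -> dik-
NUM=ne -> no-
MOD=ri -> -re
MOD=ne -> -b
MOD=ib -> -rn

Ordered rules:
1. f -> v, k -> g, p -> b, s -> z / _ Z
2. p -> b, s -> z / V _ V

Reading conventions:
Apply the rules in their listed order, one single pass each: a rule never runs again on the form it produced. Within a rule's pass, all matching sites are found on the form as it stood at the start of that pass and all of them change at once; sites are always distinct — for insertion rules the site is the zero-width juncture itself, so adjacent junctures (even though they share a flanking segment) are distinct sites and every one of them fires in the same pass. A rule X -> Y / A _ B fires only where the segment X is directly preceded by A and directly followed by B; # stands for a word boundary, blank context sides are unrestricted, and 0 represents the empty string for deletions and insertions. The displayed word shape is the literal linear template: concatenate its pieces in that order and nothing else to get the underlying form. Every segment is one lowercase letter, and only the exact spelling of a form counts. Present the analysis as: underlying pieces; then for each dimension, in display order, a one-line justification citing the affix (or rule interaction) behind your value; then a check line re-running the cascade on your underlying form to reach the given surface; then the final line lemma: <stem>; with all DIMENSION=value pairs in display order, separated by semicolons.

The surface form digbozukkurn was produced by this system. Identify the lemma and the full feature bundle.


underlying: dik-bosukku-rn
NUM=ma - signalled by the affix dik-
MOD=ib - signalled by the affix -rn
check: dikbosukkurn -> digbosukkurn -> digbozukkurn
lemma: bosukku; NUM=ma; MOD=ib


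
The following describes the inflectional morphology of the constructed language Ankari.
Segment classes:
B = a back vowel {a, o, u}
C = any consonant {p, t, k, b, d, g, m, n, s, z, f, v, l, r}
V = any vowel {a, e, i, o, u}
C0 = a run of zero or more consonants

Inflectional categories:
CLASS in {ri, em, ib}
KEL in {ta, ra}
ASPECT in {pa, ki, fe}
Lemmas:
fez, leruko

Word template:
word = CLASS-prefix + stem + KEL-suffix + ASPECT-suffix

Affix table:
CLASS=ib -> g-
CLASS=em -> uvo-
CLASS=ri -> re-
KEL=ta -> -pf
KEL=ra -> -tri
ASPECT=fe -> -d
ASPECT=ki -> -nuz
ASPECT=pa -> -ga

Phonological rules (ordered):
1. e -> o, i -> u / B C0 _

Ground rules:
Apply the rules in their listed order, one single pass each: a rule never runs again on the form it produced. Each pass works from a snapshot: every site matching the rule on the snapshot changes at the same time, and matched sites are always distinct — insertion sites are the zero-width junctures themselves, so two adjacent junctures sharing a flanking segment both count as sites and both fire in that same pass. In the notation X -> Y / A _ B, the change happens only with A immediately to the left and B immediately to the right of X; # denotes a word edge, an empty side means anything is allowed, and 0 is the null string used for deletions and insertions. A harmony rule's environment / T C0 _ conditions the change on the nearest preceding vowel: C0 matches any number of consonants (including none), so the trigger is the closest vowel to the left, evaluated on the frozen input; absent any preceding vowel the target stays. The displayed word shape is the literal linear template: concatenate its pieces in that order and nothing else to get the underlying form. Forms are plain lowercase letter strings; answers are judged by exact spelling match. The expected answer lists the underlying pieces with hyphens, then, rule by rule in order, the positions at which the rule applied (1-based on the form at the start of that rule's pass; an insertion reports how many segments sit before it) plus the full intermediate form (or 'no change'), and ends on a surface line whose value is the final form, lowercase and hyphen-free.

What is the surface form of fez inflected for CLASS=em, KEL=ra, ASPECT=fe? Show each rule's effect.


underlying: uvo-fez-tri-d
1. e -> o, i -> u / B C0 _: fires at position(s) 5: uvofoztrid
surface: uvofoztrid


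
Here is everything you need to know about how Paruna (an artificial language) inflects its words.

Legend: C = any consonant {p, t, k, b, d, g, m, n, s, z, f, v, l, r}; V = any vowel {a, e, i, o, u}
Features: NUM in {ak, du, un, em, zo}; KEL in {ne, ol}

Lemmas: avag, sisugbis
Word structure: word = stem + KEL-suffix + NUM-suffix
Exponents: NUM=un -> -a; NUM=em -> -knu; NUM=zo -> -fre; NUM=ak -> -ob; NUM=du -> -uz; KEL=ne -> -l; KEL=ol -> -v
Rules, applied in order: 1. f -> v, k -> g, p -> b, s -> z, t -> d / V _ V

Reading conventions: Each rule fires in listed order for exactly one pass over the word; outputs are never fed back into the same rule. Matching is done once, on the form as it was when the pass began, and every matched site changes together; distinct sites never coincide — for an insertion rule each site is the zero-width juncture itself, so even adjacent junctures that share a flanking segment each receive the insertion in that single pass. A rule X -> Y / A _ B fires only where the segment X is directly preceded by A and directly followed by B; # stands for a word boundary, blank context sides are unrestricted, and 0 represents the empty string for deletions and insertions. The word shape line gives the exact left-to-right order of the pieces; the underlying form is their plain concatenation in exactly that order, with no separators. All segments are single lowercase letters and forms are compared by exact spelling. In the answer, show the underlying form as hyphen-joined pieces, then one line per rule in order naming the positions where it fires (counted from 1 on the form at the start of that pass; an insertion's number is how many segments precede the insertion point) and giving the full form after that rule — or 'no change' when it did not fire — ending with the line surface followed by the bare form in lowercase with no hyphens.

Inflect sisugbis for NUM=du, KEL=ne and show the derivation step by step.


underlying: sisugbis-l-uz
1. f -> v, k -> g, p -> b, s -> z, t -> d / V _ V: fires at position(s) 3: sizugbisluz
surface: sizugbisluz


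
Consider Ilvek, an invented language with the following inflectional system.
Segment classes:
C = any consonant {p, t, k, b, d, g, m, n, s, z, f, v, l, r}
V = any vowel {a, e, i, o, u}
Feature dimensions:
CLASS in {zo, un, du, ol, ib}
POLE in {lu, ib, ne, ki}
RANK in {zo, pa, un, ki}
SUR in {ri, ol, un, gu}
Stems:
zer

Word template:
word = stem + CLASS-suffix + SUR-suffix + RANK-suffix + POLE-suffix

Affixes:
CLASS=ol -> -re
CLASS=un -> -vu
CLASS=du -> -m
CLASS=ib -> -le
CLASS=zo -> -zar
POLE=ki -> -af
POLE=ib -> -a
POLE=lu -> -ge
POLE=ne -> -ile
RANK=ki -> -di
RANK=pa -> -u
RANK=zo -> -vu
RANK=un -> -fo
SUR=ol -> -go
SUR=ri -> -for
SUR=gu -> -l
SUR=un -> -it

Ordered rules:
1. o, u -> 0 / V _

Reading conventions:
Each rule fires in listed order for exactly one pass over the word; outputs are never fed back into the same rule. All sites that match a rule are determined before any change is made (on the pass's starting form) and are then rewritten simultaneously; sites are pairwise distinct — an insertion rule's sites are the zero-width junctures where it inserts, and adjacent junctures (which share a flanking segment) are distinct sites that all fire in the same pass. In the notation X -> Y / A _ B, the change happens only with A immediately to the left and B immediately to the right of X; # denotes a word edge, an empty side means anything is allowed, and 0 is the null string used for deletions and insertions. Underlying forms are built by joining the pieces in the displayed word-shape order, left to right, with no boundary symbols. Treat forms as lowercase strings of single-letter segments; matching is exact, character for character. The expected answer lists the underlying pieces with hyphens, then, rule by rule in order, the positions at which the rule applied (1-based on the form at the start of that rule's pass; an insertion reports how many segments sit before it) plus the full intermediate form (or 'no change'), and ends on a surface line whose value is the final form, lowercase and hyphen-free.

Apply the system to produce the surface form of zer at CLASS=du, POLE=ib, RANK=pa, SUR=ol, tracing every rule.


underlying: zer-m-go-u-a
1. o, u -> 0 / V _: fires at position(s) 7: zermgoa
surface: zermgoa


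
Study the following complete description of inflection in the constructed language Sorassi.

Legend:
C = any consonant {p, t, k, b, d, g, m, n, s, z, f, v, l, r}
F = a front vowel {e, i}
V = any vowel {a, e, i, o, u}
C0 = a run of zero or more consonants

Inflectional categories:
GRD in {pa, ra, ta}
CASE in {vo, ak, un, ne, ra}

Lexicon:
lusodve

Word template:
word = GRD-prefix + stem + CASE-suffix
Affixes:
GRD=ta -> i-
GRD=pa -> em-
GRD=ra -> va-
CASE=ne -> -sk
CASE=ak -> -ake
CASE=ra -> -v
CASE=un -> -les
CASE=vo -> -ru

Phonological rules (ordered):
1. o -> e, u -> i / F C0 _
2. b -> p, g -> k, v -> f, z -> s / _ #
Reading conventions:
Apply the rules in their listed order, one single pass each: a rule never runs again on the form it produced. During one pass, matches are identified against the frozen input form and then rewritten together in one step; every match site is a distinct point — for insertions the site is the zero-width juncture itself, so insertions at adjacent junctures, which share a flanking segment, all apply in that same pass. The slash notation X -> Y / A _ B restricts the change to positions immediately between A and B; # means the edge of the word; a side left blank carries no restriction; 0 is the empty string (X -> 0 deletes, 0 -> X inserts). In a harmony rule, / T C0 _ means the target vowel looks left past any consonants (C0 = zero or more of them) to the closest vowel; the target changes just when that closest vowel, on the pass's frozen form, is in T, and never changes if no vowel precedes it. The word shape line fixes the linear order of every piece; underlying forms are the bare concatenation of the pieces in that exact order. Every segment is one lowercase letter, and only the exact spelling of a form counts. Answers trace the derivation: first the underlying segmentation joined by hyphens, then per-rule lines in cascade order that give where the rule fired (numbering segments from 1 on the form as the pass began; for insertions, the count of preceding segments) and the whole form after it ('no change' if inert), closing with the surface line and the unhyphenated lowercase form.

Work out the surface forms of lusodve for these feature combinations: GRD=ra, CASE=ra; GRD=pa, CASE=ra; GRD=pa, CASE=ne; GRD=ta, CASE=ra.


cell GRD=ra, CASE=ra:
underlying: va-lusodve-v
1. o -> e, u -> i / F C0 _: no change
2. b -> p, g -> k, v -> f, z -> s / _ #: fires at position(s) 10: valusodvef
surface: valusodvef

cell GRD=pa, CASE=ra:
underlying: em-lusodve-v
1. o -> e, u -> i / F C0 _: fires at position(s) 4: emlisodvev
2. b -> p, g -> k, v -> f, z -> s / _ #: fires at position(s) 10: emlisodvef
surface: emlisodvef

cell GRD=pa, CASE=ne:
underlying: em-lusodve-sk
1. o -> e, u -> i / F C0 _: fires at position(s) 4: emlisodvesk
2. b -> p, g -> k, v -> f, z -> s / _ #: no change
surface: emlisodvesk

cell GRD=ta, CASE=ra:
underlying: i-lusodve-v
1. o -> e, u -> i / F C0 _: fires at position(s) 3: ilisodvev
2. b -> p, g -> k, v -> f, z -> s / _ #: fires at position(s) 9: ilisodvef
surface: ilisodvef


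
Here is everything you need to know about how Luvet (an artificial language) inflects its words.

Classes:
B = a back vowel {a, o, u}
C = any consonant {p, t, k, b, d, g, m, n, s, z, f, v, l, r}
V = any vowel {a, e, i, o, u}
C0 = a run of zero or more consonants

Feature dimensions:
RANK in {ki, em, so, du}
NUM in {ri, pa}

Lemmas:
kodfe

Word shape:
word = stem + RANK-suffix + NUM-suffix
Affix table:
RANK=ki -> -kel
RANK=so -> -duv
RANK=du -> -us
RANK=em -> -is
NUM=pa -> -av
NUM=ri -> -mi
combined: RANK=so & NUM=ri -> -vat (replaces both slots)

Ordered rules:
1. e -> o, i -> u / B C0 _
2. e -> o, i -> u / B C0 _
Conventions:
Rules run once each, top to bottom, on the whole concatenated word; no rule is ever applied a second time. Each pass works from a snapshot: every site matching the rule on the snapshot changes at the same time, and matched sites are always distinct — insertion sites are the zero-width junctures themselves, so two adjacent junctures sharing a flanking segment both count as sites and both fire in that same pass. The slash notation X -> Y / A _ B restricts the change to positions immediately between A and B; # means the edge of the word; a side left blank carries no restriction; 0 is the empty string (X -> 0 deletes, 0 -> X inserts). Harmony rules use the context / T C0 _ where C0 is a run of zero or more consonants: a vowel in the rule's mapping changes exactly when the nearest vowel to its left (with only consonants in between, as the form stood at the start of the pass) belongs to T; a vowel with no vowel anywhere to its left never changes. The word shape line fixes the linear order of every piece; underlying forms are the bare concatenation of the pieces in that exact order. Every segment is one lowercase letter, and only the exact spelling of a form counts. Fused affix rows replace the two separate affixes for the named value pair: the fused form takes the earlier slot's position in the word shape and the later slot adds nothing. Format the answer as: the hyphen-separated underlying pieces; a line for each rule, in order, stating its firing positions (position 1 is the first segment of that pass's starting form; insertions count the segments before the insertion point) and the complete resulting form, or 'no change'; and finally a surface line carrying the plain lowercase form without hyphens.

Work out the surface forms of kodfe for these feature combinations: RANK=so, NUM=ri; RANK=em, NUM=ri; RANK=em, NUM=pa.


cell RANK=so, NUM=ri:
underlying: kodfe-vat
1. e -> o, i -> u / B C0 _: fires at position(s) 5: kodfovat
2. e -> o, i -> u / B C0 _: no change
surface: kodfovat

cell RANK=em, NUM=ri:
underlying: kodfe-is-mi
1. e -> o, i -> u / B C0 _: fires at position(s) 5: kodfoismi
2. e -> o, i -> u / B C0 _: fires at position(s) 6: kodfousmi
surface: kodfousmi

cell RANK=em, NUM=pa:
underlying: kodfe-is-av
1. e -> o, i -> u / B C0 _: fires at position(s) 5: kodfoisav
2. e -> o, i -> u / B C0 _: fires at position(s) 6: kodfousav
surface: kodfousav
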